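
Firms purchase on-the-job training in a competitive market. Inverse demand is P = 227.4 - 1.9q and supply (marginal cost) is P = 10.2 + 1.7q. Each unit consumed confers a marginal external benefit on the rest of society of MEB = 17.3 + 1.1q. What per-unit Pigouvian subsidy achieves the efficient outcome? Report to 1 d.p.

Social marginal benefit = demand + MEB = 244.7 - 0.8q.
Set SMB = MC: 244.7 - 0.8q = 10.2 + 1.7q → q* = 93.8000.
The Pigouvian subsidy equals MEB at q*: 17.3 + 1.1×93.8000 = 120.4800.

subsidy = 120.5 per unit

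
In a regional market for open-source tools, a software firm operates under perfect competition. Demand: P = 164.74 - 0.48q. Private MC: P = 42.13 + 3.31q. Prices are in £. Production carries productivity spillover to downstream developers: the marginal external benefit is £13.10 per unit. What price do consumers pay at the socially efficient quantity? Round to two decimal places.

Social marginal cost = private MC − MEB = 29.03 + 3.31q.
Set SMC = demand: 29.03 + 3.31q = 164.74 - 0.48q → q* = 35.8074.
Consumer price on the demand curve at q*: 164.74 − 0.48×35.8074 = 147.5524.

P = £147.55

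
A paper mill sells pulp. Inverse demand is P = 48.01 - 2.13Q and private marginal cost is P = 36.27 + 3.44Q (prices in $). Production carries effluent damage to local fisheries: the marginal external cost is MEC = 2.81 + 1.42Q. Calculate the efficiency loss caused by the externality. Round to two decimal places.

DWL = $2.41

Market equilibrium (private): 36.27 + 3.44Q = 48.01 - 2.13Q → Q_m = 2.1077.
Social marginal cost = private MC + MEC = 39.08 + 4.86Q.
Set SMC = demand: 39.08 + 4.86Q = 48.01 - 2.13Q → Q* = 1.2775.
The loss is the area between SMC and demand from Q* to Q_m; with linear curves that's a triangle of height MEC(Q_m).
DWL = ½ × 0.8302 × 5.8030 = 2.4088.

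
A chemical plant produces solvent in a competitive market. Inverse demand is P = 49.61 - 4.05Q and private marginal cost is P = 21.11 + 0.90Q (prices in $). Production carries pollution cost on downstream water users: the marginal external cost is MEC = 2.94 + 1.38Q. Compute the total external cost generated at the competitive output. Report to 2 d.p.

Market equilibrium (private): 21.11 + 0.90Q = 49.61 - 4.05Q → Q_m = 5.7576.
Total external cost = ∫₀^{Q_m} (2.94 + 1.38Q) dQ = 2.94×5.7576 + ½×1.38×5.7576² = 39.8008.

$39.80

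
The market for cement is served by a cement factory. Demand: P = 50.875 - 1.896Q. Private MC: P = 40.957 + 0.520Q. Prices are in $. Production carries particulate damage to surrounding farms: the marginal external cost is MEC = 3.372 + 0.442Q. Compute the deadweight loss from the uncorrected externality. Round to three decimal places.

Market equilibrium (private): 40.957 + 0.520Q = 50.875 - 1.896Q → Q_m = 4.1051.
Social marginal cost = private MC + MEC = 44.329 + 0.962Q.
Set SMC = demand: 44.329 + 0.962Q = 50.875 - 1.896Q → Q* = 2.2904.
Between Q* and Q_m the wedge SMC − demand runs linearly from 0 to MEC(Q_m), so the loss is a triangle.
DWL = ½ × 1.8147 × 5.1865 = 4.7060.

DWL = $4.706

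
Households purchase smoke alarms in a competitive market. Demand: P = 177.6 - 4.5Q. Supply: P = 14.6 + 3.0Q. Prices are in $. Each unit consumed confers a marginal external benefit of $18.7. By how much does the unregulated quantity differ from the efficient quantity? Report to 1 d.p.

Market equilibrium (private): 14.6 + 3.0Q = 177.6 - 4.5Q → Q_m = 21.7333.
Social marginal benefit = demand + MEB = 196.3 - 4.5Q.
Set SMB = MC: 196.3 - 4.5Q = 14.6 + 3.0Q → Q* = 24.2267.
Gap = |21.7333 − 24.2267| = 2.4934.

2.5 units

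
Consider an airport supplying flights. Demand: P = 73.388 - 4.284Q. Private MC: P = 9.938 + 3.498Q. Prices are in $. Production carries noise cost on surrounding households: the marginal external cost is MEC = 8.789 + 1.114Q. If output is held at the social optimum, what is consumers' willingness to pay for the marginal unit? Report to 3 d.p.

Social marginal cost = private MC + MEC = 18.727 + 4.612Q.
Set SMC = demand: 18.727 + 4.612Q = 73.388 - 4.284Q → Q* = 6.1444.
Consumer price on the demand curve at Q*: 73.388 − 4.284×6.1444 = 47.0654.

P = $47.065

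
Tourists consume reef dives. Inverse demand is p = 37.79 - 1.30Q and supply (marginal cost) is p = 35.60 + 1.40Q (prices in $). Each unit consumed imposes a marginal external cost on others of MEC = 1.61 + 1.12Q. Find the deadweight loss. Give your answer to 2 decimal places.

DWL = $0.83

Market equilibrium (private): 35.60 + 1.40Q = 37.79 - 1.30Q → Q_m = 0.8111.
Social marginal benefit = demand − MEC = 36.18 - 2.42Q.
Set SMB = MC: 36.18 - 2.42Q = 35.60 + 1.40Q → Q* = 0.1518.
The welfare-loss triangle has base |Q_m − Q*| and height MEC(Q_m) (the vertical gap between SMB and MC is zero at Q* and MEC at Q_m).
DWL = ½ × 0.6593 × 2.5184 = 0.8302.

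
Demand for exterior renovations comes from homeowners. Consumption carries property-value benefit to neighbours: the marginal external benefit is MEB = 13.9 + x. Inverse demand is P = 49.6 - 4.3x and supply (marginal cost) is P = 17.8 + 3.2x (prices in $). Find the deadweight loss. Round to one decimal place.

DWL = $25.3

Market equilibrium (private): 17.8 + 3.2x = 49.6 - 4.3x → x_m = 4.2400.
Social marginal benefit = demand + MEB = 63.5 - 3.3x.
Set SMB = MC: 63.5 - 3.3x = 17.8 + 3.2x → x* = 7.0308.
Height of the DWL triangle at x_m is SMB(x_m) − MC(x_m) = MEB(x_m) = 18.1400.
DWL = ½ × 2.7908 × 18.1400 = 25.3126.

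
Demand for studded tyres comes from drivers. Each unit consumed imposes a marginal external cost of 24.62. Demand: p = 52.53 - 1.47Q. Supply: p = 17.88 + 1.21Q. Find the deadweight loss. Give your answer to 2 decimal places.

DWL = 113.09

Market equilibrium (private): 17.88 + 1.21Q = 52.53 - 1.47Q → Q_m = 12.9291.
Social marginal benefit = demand − MEC = 27.91 - 1.47Q.
Set SMB = MC: 27.91 - 1.47Q = 17.88 + 1.21Q → Q* = 3.7425.
The loss is the area between SMB and MC from Q* to Q_m; with linear curves that's a triangle of height MEC(Q_m).
DWL = ½ × 9.1866 × 24.6200 = 113.0870.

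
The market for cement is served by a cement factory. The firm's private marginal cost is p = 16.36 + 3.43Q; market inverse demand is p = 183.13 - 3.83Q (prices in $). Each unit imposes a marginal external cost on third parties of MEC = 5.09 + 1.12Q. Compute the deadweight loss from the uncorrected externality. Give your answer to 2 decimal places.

DWL = $56.67

Market equilibrium (private): 16.36 + 3.43Q = 183.13 - 3.83Q → Q_m = 22.9711.
Social marginal cost = private MC + MEC = 21.45 + 4.55Q.
Set SMC = demand: 21.45 + 4.55Q = 183.13 - 3.83Q → Q* = 19.2936.
The welfare-loss triangle has base |Q_m − Q*| and height MEC(Q_m) (the vertical gap between SMC and demand is zero at Q* and MEC at Q_m).
DWL = ½ × 3.6775 × 30.8176 = 56.6659.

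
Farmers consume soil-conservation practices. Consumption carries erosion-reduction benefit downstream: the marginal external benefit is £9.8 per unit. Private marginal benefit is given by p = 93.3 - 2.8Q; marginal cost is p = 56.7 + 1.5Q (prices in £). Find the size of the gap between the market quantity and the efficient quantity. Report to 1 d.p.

2.3 units

Market equilibrium (private): 56.7 + 1.5Q = 93.3 - 2.8Q → Q_m = 8.5116.
Social marginal benefit = demand + MEB = 103.1 - 2.8Q.
Set SMB = MC: 103.1 - 2.8Q = 56.7 + 1.5Q → Q* = 10.7907.
Gap = |8.5116 − 10.7907| = 2.2791.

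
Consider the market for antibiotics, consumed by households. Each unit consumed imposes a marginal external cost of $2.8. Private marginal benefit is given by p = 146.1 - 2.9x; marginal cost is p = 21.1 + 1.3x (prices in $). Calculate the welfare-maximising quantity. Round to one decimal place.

Social marginal benefit = demand − MEC = 143.3 - 2.9x.
Set SMB = MC: 143.3 - 2.9x = 21.1 + 1.3x → x* = 29.0952.

x* = 29.1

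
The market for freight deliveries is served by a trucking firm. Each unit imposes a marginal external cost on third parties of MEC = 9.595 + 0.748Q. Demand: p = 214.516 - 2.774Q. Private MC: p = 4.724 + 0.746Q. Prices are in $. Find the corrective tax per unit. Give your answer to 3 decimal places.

tax = $44.681 per unit

Social marginal cost = private MC + MEC = 14.319 + 1.494Q.
Set SMC = demand: 14.319 + 1.494Q = 214.516 - 2.774Q → Q* = 46.9065.
The Pigouvian tax equals MEC at Q*: 9.595 + 0.748×46.9065 = 44.6811.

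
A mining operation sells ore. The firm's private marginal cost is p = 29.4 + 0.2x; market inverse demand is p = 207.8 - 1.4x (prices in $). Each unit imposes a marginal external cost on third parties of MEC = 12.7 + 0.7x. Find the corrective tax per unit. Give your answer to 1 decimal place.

tax = $63.1 per unit

Social marginal cost = private MC + MEC = 42.1 + 0.9x.
Set SMC = demand: 42.1 + 0.9x = 207.8 - 1.4x → x* = 72.0435.
The Pigouvian tax equals MEC at x*: 12.7 + 0.7×72.0435 = 63.1305.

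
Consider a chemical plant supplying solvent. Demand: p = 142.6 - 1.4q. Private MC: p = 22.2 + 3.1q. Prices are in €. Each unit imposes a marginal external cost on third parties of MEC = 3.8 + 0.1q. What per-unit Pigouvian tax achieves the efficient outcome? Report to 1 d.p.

Social marginal cost = private MC + MEC = 26.0 + 3.2q.
Set SMC = demand: 26.0 + 3.2q = 142.6 - 1.4q → q* = 25.3478.
The Pigouvian tax equals MEC at q*: 3.8 + 0.1×25.3478 = 6.3348.

tax = €6.3 per unit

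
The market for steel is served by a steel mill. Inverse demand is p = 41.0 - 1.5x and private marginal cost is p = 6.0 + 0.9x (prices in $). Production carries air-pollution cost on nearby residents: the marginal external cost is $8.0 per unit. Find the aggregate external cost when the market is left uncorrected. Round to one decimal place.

$116.7

Market equilibrium (private): 6.0 + 0.9x = 41.0 - 1.5x → x_m = 14.5833.
Total external cost = MEC × x_m = 8.0 × 14.5833 = 116.6664.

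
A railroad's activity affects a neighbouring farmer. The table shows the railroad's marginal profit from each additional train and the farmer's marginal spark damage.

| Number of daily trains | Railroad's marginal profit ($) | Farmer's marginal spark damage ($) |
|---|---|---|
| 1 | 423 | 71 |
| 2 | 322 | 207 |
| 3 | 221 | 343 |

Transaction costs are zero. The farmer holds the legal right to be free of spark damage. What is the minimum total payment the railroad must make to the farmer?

$278

Efficient level: marginal profit ≥ marginal spark damage through level 2, so k* = 2.
With the farmer holding the right, the railroad must at least compensate total damage at k*: 71 + 207 = 278.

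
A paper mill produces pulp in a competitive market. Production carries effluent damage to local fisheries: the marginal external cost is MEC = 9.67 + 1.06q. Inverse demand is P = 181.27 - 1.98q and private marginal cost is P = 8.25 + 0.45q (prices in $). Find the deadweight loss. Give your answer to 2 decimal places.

Market equilibrium (private): 8.25 + 0.45q = 181.27 - 1.98q → q_m = 71.2016.
Social marginal cost = private MC + MEC = 17.92 + 1.51q.
Set SMC = demand: 17.92 + 1.51q = 181.27 - 1.98q → q* = 46.8052.
Between q* and q_m the wedge SMC − demand runs linearly from 0 to MEC(q_m), so the loss is a triangle.
DWL = ½ × 24.3964 × 85.1437 = 1038.5999.

DWL = $1038.60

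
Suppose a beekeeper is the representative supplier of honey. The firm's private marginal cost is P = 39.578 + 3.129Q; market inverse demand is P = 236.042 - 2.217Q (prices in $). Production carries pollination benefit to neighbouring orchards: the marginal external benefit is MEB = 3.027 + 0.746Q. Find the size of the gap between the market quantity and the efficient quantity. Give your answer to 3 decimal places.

Market equilibrium (private): 39.578 + 3.129Q = 236.042 - 2.217Q → Q_m = 36.7497.
Social marginal cost = private MC − MEB = 36.551 + 2.383Q.
Set SMC = demand: 36.551 + 2.383Q = 236.042 - 2.217Q → Q* = 43.3676.
Gap = |36.7497 − 43.3676| = 6.6179.

6.618 units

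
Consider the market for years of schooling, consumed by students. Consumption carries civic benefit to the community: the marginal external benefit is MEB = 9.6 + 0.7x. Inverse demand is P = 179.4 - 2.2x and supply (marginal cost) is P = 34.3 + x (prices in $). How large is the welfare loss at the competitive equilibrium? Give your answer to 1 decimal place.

Market equilibrium (private): 34.3 + x = 179.4 - 2.2x → x_m = 45.3438.
Social marginal benefit = demand + MEB = 189.0 - 1.5x.
Set SMB = MC: 189.0 - 1.5x = 34.3 + x → x* = 61.8800.
Height of the DWL triangle at x_m is SMB(x_m) − MC(x_m) = MEB(x_m) = 41.3406.
DWL = ½ × 16.5362 × 41.3406 = 341.8082.

DWL = $341.8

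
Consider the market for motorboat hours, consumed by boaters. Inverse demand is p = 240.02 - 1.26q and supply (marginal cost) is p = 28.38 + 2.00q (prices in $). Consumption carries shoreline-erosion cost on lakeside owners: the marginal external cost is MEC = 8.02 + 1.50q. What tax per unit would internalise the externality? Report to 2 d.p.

Social marginal benefit = demand − MEC = 232.00 - 2.76q.
Set SMB = MC: 232.00 - 2.76q = 28.38 + 2.00q → q* = 42.7773.
The Pigouvian tax equals MEC at q*: 8.02 + 1.50×42.7773 = 72.1860.

tax = $72.19 per unit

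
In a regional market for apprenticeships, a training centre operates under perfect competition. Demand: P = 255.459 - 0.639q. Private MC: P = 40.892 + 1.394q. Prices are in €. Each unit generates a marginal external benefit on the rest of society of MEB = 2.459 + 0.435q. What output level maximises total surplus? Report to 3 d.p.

q* = 135.811

Social marginal cost = private MC − MEB = 38.433 + 0.959q.
Set SMC = demand: 38.433 + 0.959q = 255.459 - 0.639q → q* = 135.8110.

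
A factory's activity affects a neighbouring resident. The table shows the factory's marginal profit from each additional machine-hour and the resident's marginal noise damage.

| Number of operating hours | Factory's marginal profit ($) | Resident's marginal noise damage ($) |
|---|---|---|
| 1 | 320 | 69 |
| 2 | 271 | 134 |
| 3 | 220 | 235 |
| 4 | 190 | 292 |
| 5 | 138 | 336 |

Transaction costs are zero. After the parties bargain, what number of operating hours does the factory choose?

2

Bargaining reaches the level where marginal profit last exceeds marginal noise damage.
That holds through level 2 (271 ≥ 134) but not at 3 (220 < 235).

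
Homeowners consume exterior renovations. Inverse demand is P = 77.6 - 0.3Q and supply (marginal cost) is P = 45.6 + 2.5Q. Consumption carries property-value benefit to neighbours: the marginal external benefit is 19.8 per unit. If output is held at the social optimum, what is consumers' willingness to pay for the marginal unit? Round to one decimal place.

Social marginal benefit = demand + MEB = 97.4 - 0.3Q.
Set SMB = MC: 97.4 - 0.3Q = 45.6 + 2.5Q → Q* = 18.5000.
Consumer price on the demand curve at Q*: 77.6 − 0.3×18.5000 = 72.0500.

P = 72.1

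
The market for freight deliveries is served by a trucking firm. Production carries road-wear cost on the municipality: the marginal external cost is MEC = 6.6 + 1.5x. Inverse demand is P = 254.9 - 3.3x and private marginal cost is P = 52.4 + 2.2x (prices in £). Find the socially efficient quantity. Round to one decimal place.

x* = 28.0

Social marginal cost = private MC + MEC = 59.0 + 3.7x.
Set SMC = demand: 59.0 + 3.7x = 254.9 - 3.3x → x* = 27.9857.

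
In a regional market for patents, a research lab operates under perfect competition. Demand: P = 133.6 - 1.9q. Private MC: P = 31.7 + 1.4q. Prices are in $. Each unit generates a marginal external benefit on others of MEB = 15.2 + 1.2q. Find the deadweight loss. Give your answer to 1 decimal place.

Market equilibrium (private): 31.7 + 1.4q = 133.6 - 1.9q → q_m = 30.8788.
Social marginal cost = private MC − MEB = 16.5 + 0.2q.
Set SMC = demand: 16.5 + 0.2q = 133.6 - 1.9q → q* = 55.7619.
The welfare-loss triangle has base |q_m − q*| and height MEB(q_m) (the vertical gap between SMC and demand is zero at q* and MEB at q_m).
DWL = ½ × 24.8831 × 52.2545 = 650.1270.

DWL = $650.1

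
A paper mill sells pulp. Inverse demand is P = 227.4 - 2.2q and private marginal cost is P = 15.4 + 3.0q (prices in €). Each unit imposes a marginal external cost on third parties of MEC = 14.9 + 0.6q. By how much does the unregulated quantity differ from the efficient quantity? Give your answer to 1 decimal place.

Market equilibrium (private): 15.4 + 3.0q = 227.4 - 2.2q → q_m = 40.7692.
Social marginal cost = private MC + MEC = 30.3 + 3.6q.
Set SMC = demand: 30.3 + 3.6q = 227.4 - 2.2q → q* = 33.9828.
Gap = |40.7692 − 33.9828| = 6.7864.

6.8 units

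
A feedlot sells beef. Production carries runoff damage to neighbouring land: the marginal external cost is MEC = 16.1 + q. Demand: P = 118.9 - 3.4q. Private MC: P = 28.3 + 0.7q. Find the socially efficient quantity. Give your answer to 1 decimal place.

q* = 14.6

Social marginal cost = private MC + MEC = 44.4 + 1.7q.
Set SMC = demand: 44.4 + 1.7q = 118.9 - 3.4q → q* = 14.6078.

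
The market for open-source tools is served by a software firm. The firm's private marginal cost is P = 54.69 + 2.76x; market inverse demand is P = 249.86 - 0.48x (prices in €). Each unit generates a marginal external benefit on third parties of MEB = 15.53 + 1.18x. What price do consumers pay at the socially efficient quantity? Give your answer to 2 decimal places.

P = €200.76

Social marginal cost = private MC − MEB = 39.16 + 1.58x.
Set SMC = demand: 39.16 + 1.58x = 249.86 - 0.48x → x* = 102.2816.
Consumer price on the demand curve at x*: 249.86 − 0.48×102.2816 = 200.7648.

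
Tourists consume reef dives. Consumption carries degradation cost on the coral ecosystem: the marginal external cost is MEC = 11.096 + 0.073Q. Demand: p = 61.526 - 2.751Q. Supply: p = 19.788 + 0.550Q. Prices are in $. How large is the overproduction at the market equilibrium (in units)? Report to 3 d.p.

Market equilibrium (private): 19.788 + 0.550Q = 61.526 - 2.751Q → Q_m = 12.6440.
Social marginal benefit = demand − MEC = 50.430 - 2.824Q.
Set SMB = MC: 50.430 - 2.824Q = 19.788 + 0.550Q → Q* = 9.0818.
Gap = |12.6440 − 9.0818| = 3.5622.

3.562 units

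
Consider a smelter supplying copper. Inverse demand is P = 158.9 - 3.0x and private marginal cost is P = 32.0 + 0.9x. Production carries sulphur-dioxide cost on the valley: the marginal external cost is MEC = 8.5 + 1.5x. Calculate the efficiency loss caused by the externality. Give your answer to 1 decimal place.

DWL = 304.1

Market equilibrium (private): 32.0 + 0.9x = 158.9 - 3.0x → x_m = 32.5385.
Social marginal cost = private MC + MEC = 40.5 + 2.4x.
Set SMC = demand: 40.5 + 2.4x = 158.9 - 3.0x → x* = 21.9259.
The welfare-loss triangle has base |x_m − x*| and height MEC(x_m) (the vertical gap between SMC and demand is zero at x* and MEC at x_m).
DWL = ½ × 10.6126 × 57.3077 = 304.0918.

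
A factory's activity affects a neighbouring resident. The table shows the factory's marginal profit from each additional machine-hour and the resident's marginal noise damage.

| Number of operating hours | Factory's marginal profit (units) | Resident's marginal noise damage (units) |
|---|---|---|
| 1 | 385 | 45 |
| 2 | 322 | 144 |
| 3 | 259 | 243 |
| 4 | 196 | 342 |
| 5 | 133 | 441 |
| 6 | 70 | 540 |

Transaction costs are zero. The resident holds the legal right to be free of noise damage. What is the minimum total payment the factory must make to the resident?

Efficient level: marginal profit ≥ marginal noise damage through level 3, so k* = 3.
With the resident holding the right, the factory must at least compensate total damage at k*: 45 + 144 + 243 = 432.

432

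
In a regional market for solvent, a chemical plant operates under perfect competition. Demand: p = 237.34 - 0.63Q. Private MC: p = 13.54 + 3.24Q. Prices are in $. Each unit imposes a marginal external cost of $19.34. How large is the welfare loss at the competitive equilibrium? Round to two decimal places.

DWL = $48.33

Market equilibrium (private): 13.54 + 3.24Q = 237.34 - 0.63Q → Q_m = 57.8295.
Social marginal cost = private MC + MEC = 32.88 + 3.24Q.
Set SMC = demand: 32.88 + 3.24Q = 237.34 - 0.63Q → Q* = 52.8320.
Between Q* and Q_m the wedge SMC − demand runs linearly from 0 to MEC(Q_m), so the loss is a triangle.
DWL = ½ × 4.9975 × 19.3400 = 48.3258.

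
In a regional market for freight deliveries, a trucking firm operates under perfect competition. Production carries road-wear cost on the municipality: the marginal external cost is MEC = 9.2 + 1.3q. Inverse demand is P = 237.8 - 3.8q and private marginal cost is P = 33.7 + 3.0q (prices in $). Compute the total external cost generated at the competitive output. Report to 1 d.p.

$861.7

Market equilibrium (private): 33.7 + 3.0q = 237.8 - 3.8q → q_m = 30.0147.
Total external cost = ∫₀^{q_m} (9.2 + 1.3q) dq = 9.2×30.0147 + ½×1.3×30.0147² = 861.7087.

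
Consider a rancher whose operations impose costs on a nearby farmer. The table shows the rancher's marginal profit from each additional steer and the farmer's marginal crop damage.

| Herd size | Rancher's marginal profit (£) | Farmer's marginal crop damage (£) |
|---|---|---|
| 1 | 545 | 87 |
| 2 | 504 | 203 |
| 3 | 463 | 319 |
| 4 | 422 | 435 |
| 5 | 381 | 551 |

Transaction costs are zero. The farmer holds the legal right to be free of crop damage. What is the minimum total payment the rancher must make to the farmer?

£609

Efficient level: marginal profit ≥ marginal crop damage through level 3, so k* = 3.
With the farmer holding the right, the rancher must at least compensate total damage at k*: 87 + 203 + 319 = 609.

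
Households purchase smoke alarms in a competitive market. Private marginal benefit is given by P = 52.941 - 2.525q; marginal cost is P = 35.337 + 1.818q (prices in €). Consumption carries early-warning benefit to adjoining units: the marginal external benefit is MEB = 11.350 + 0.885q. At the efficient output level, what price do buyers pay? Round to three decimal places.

P = €31.799

Social marginal benefit = demand + MEB = 64.291 - 1.640q.
Set SMB = MC: 64.291 - 1.640q = 35.337 + 1.818q → q* = 8.3730.
Consumer price on the demand curve at q*: 52.941 − 2.525×8.3730 = 31.7992.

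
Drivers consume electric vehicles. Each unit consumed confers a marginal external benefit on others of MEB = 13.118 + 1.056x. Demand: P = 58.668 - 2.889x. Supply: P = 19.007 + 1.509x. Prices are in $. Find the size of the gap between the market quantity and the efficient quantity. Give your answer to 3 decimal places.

Market equilibrium (private): 19.007 + 1.509x = 58.668 - 2.889x → x_m = 9.0180.
Social marginal benefit = demand + MEB = 71.786 - 1.833x.
Set SMB = MC: 71.786 - 1.833x = 19.007 + 1.509x → x* = 15.7926.
Gap = |9.0180 − 15.7926| = 6.7746.

6.775 units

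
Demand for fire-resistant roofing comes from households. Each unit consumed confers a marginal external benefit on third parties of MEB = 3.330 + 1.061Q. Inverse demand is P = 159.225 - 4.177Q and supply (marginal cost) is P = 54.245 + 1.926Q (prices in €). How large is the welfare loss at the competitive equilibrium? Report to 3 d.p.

DWL = €46.185

Market equilibrium (private): 54.245 + 1.926Q = 159.225 - 4.177Q → Q_m = 17.2014.
Social marginal benefit = demand + MEB = 162.555 - 3.116Q.
Set SMB = MC: 162.555 - 3.116Q = 54.245 + 1.926Q → Q* = 21.4816.
Between Q* and Q_m the wedge SMB − MC runs linearly from 0 to MEB(Q_m), so the loss is a triangle.
DWL = ½ × 4.2802 × 21.5807 = 46.1849.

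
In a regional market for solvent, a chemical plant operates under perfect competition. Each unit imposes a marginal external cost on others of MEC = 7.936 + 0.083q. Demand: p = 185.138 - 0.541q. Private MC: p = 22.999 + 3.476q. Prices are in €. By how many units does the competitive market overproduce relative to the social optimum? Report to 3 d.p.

2.753 units

Market equilibrium (private): 22.999 + 3.476q = 185.138 - 0.541q → q_m = 40.3632.
Social marginal cost = private MC + MEC = 30.935 + 3.559q.
Set SMC = demand: 30.935 + 3.559q = 185.138 - 0.541q → q* = 37.6105.
Gap = |40.3632 − 37.6105| = 2.7527.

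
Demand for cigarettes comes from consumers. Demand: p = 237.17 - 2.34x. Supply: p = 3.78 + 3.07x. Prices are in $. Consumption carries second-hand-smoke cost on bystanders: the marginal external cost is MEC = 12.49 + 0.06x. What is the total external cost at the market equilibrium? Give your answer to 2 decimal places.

Market equilibrium (private): 3.78 + 3.07x = 237.17 - 2.34x → x_m = 43.1405.
Total external cost = ∫₀^{x_m} (12.49 + 0.06x) dx = 12.49×43.1405 + ½×0.06×43.1405² = 594.6579.

$594.66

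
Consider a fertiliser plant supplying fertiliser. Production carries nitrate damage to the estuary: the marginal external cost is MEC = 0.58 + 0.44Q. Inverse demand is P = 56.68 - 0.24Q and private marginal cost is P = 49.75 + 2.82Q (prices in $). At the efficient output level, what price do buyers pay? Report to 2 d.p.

Social marginal cost = private MC + MEC = 50.33 + 3.26Q.
Set SMC = demand: 50.33 + 3.26Q = 56.68 - 0.24Q → Q* = 1.8143.
Consumer price on the demand curve at Q*: 56.68 − 0.24×1.8143 = 56.2446.

P = $56.24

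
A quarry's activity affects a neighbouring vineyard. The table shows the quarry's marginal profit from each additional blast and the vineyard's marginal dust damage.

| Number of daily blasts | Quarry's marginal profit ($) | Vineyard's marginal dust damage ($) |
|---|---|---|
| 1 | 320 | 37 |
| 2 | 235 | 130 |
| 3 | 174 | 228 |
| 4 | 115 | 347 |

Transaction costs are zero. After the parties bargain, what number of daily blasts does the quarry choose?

2

Bargaining reaches the level where marginal profit last exceeds marginal dust damage.
That holds through level 2 (235 ≥ 130) but not at 3 (174 < 228).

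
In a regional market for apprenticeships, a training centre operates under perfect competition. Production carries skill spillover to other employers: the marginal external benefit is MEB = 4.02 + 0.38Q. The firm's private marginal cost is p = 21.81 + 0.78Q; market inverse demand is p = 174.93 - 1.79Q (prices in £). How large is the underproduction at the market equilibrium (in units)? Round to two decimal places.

12.17 units

Market equilibrium (private): 21.81 + 0.78Q = 174.93 - 1.79Q → Q_m = 59.5798.
Social marginal cost = private MC − MEB = 17.79 + 0.40Q.
Set SMC = demand: 17.79 + 0.40Q = 174.93 - 1.79Q → Q* = 71.7534.
Gap = |59.5798 − 71.7534| = 12.1736.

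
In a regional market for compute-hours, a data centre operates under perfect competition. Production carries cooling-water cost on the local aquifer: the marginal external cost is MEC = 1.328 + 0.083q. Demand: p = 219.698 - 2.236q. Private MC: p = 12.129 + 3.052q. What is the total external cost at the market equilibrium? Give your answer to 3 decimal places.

116.070

Market equilibrium (private): 12.129 + 3.052q = 219.698 - 2.236q → q_m = 39.2528.
Total external cost = ∫₀^{q_m} (1.328 + 0.083q) dq = 1.328×39.2528 + ½×0.083×39.2528² = 116.0702.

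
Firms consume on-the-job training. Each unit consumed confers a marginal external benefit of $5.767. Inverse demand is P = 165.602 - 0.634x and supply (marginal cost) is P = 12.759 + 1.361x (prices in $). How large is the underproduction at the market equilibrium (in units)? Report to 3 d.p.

Market equilibrium (private): 12.759 + 1.361x = 165.602 - 0.634x → x_m = 76.6130.
Social marginal benefit = demand + MEB = 171.369 - 0.634x.
Set SMB = MC: 171.369 - 0.634x = 12.759 + 1.361x → x* = 79.5038.
Gap = |76.6130 − 79.5038| = 2.8908.

2.891 units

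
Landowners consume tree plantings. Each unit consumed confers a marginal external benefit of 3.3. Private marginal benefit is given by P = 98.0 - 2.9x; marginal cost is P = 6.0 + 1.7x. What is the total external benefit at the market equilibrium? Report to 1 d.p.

66.0

Market equilibrium (private): 6.0 + 1.7x = 98.0 - 2.9x → x_m = 20.0000.
Total external benefit = MEB × x_m = 3.3 × 20.0000 = 66.0000.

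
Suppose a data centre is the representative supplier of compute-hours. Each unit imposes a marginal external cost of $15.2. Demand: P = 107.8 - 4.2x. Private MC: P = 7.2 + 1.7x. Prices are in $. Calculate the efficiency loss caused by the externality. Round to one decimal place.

DWL = $19.6

Market equilibrium (private): 7.2 + 1.7x = 107.8 - 4.2x → x_m = 17.0508.
Social marginal cost = private MC + MEC = 22.4 + 1.7x.
Set SMC = demand: 22.4 + 1.7x = 107.8 - 4.2x → x* = 14.4746.
The welfare-loss triangle has base |x_m − x*| and height MEC(x_m) (the vertical gap between SMC and demand is zero at x* and MEC at x_m).
DWL = ½ × 2.5762 × 15.2000 = 19.5791.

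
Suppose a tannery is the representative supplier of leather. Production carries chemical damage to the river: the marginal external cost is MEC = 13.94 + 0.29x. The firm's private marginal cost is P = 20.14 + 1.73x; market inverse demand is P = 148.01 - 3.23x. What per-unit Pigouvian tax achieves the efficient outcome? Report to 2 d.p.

Social marginal cost = private MC + MEC = 34.08 + 2.02x.
Set SMC = demand: 34.08 + 2.02x = 148.01 - 3.23x → x* = 21.7010.
The Pigouvian tax equals MEC at x*: 13.94 + 0.29×21.7010 = 20.2333.

tax = 20.23 per unit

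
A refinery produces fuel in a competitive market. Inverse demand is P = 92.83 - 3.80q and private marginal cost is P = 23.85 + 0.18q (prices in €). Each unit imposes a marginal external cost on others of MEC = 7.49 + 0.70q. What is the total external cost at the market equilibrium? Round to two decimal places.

Market equilibrium (private): 23.85 + 0.18q = 92.83 - 3.80q → q_m = 17.3317.
Total external cost = ∫₀^{q_m} (7.49 + 0.70q) dq = 7.49×17.3317 + ½×0.70×17.3317² = 234.9502.

€234.95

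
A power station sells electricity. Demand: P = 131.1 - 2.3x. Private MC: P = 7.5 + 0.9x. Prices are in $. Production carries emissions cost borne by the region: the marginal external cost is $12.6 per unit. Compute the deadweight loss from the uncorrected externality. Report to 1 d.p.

Market equilibrium (private): 7.5 + 0.9x = 131.1 - 2.3x → x_m = 38.6250.
Social marginal cost = private MC + MEC = 20.1 + 0.9x.
Set SMC = demand: 20.1 + 0.9x = 131.1 - 2.3x → x* = 34.6875.
Height of the DWL triangle at x_m is SMC(x_m) − demand(x_m) = MEC(x_m) = 12.6000.
DWL = ½ × 3.9375 × 12.6000 = 24.8063.

DWL = $24.8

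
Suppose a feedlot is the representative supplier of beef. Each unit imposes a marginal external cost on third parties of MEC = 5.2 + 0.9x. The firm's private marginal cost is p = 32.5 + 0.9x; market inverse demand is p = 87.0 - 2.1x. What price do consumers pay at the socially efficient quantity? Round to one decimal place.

Social marginal cost = private MC + MEC = 37.7 + 1.8x.
Set SMC = demand: 37.7 + 1.8x = 87.0 - 2.1x → x* = 12.6410.
Consumer price on the demand curve at x*: 87.0 − 2.1×12.6410 = 60.4539.

P = 60.5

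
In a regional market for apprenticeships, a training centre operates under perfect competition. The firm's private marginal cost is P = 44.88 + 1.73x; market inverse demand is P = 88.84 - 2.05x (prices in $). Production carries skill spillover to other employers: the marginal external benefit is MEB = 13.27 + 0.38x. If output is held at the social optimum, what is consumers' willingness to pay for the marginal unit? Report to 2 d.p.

Social marginal cost = private MC − MEB = 31.61 + 1.35x.
Set SMC = demand: 31.61 + 1.35x = 88.84 - 2.05x → x* = 16.8324.
Consumer price on the demand curve at x*: 88.84 − 2.05×16.8324 = 54.3336.

P = $54.33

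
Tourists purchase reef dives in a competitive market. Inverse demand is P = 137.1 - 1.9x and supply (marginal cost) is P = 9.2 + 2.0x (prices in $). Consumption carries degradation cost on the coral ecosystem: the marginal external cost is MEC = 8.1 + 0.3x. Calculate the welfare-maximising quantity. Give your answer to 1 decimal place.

x* = 28.5

Social marginal benefit = demand − MEC = 129.0 - 2.2x.
Set SMB = MC: 129.0 - 2.2x = 9.2 + 2.0x → x* = 28.5238.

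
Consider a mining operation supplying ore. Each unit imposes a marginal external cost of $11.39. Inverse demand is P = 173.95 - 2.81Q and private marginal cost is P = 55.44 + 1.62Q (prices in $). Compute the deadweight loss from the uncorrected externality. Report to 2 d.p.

DWL = $14.64

Market equilibrium (private): 55.44 + 1.62Q = 173.95 - 2.81Q → Q_m = 26.7517.
Social marginal cost = private MC + MEC = 66.83 + 1.62Q.
Set SMC = demand: 66.83 + 1.62Q = 173.95 - 2.81Q → Q* = 24.1806.
The loss is the area between SMC and demand from Q* to Q_m; with linear curves that's a triangle of height MEC(Q_m).
DWL = ½ × 2.5711 × 11.3900 = 14.6424.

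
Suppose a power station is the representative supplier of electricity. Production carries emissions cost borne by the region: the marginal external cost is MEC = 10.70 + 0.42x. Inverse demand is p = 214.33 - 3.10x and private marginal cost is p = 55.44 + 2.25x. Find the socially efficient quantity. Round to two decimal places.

Social marginal cost = private MC + MEC = 66.14 + 2.67x.
Set SMC = demand: 66.14 + 2.67x = 214.33 - 3.10x → x* = 25.6828.

x* = 25.68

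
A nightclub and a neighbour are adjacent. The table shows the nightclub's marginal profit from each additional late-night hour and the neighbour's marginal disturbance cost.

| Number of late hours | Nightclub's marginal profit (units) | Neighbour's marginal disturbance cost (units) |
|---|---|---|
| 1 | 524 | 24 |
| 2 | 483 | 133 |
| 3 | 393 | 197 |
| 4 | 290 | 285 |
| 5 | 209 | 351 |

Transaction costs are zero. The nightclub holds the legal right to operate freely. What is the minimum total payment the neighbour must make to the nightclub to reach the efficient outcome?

209

Left alone the nightclub would choose level 5 (marginal profit stays positive).
Efficient level: k* = 4 (marginal profit ≥ marginal disturbance cost through 4).
The neighbour must at least cover the nightclub's forgone profit from cutting 5→4: 209 = 209.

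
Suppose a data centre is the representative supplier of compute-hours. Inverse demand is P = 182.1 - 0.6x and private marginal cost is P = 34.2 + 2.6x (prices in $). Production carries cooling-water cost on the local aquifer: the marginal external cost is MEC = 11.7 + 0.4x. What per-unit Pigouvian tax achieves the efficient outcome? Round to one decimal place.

Social marginal cost = private MC + MEC = 45.9 + 3.0x.
Set SMC = demand: 45.9 + 3.0x = 182.1 - 0.6x → x* = 37.8333.
The Pigouvian tax equals MEC at x*: 11.7 + 0.4×37.8333 = 26.8333.

tax = $26.8 per unit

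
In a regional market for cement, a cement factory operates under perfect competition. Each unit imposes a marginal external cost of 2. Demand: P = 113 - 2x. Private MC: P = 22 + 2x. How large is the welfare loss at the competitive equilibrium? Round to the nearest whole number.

Market equilibrium (private): 22 + 2x = 113 - 2x → x_m = 22.7500.
Social marginal cost = private MC + MEC = 24 + 2x.
Set SMC = demand: 24 + 2x = 113 - 2x → x* = 22.2500.
Height of the DWL triangle at x_m is SMC(x_m) − demand(x_m) = MEC(x_m) = 2.0000.
DWL = ½ × 0.5000 × 2.0000 = 0.5000.

DWL = 1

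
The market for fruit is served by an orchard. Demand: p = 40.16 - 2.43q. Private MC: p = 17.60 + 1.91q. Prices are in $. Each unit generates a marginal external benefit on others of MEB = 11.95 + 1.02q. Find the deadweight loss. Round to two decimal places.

DWL = $44.82

Market equilibrium (private): 17.60 + 1.91q = 40.16 - 2.43q → q_m = 5.1982.
Social marginal cost = private MC − MEB = 5.65 + 0.89q.
Set SMC = demand: 5.65 + 0.89q = 40.16 - 2.43q → q* = 10.3946.
The loss is the area between SMC and demand from q* to q_m; with linear curves that's a triangle of height MEB(q_m).
DWL = ½ × 5.1964 × 17.2521 = 44.8244.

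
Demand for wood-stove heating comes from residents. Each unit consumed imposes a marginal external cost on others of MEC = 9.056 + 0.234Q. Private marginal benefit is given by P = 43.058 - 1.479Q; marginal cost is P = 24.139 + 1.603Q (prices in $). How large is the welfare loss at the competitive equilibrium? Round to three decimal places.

DWL = $16.600

Market equilibrium (private): 24.139 + 1.603Q = 43.058 - 1.479Q → Q_m = 6.1385.
Social marginal benefit = demand − MEC = 34.002 - 1.713Q.
Set SMB = MC: 34.002 - 1.713Q = 24.139 + 1.603Q → Q* = 2.9744.
Height of the DWL triangle at Q_m is MC(Q_m) − SMB(Q_m) = MEC(Q_m) = 10.4924.
DWL = ½ × 3.1641 × 10.4924 = 16.5995.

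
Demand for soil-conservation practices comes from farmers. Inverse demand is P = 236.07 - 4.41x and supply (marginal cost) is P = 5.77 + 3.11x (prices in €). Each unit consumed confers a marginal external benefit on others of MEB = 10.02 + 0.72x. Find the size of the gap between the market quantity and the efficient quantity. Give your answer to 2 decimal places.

Market equilibrium (private): 5.77 + 3.11x = 236.07 - 4.41x → x_m = 30.6250.
Social marginal benefit = demand + MEB = 246.09 - 3.69x.
Set SMB = MC: 246.09 - 3.69x = 5.77 + 3.11x → x* = 35.3412.
Gap = |30.6250 − 35.3412| = 4.7162.

4.72 units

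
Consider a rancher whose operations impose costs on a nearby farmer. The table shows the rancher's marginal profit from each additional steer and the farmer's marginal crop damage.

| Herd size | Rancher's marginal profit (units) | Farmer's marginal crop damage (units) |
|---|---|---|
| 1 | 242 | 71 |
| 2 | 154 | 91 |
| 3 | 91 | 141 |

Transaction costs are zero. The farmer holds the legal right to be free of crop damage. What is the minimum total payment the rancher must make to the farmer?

162

Efficient level: marginal profit ≥ marginal crop damage through level 2, so k* = 2.
With the farmer holding the right, the rancher must at least compensate total damage at k*: 71 + 91 = 162.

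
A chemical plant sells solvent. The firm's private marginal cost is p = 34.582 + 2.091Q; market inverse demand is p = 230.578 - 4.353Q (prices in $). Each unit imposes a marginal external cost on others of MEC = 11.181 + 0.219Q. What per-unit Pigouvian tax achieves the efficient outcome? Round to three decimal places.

tax = $17.256 per unit

Social marginal cost = private MC + MEC = 45.763 + 2.310Q.
Set SMC = demand: 45.763 + 2.310Q = 230.578 - 4.353Q → Q* = 27.7375.
The Pigouvian tax equals MEC at Q*: 11.181 + 0.219×27.7375 = 17.2555.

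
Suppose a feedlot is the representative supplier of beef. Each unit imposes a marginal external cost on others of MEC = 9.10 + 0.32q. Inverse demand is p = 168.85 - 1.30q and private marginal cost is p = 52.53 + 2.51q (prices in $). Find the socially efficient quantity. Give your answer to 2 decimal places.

q* = 25.96

Social marginal cost = private MC + MEC = 61.63 + 2.83q.
Set SMC = demand: 61.63 + 2.83q = 168.85 - 1.30q → q* = 25.9613.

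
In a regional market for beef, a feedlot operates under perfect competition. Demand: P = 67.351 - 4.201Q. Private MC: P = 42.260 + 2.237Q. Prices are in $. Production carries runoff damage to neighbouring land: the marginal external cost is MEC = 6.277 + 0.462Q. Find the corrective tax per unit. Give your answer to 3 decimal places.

tax = $7.537 per unit

Social marginal cost = private MC + MEC = 48.537 + 2.699Q.
Set SMC = demand: 48.537 + 2.699Q = 67.351 - 4.201Q → Q* = 2.7267.
The Pigouvian tax equals MEC at Q*: 6.277 + 0.462×2.7267 = 7.5367.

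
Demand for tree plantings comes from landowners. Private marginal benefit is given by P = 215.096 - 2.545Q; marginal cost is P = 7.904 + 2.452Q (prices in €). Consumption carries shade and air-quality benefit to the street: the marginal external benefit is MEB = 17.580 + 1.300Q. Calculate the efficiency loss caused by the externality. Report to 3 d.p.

DWL = €691.062

Market equilibrium (private): 7.904 + 2.452Q = 215.096 - 2.545Q → Q_m = 41.4633.
Social marginal benefit = demand + MEB = 232.676 - 1.245Q.
Set SMB = MC: 232.676 - 1.245Q = 7.904 + 2.452Q → Q* = 60.7985.
The welfare-loss triangle has base |Q_m − Q*| and height MEB(Q_m) (the vertical gap between SMB and MC is zero at Q* and MEB at Q_m).
DWL = ½ × 19.3352 × 71.4823 = 691.0623.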